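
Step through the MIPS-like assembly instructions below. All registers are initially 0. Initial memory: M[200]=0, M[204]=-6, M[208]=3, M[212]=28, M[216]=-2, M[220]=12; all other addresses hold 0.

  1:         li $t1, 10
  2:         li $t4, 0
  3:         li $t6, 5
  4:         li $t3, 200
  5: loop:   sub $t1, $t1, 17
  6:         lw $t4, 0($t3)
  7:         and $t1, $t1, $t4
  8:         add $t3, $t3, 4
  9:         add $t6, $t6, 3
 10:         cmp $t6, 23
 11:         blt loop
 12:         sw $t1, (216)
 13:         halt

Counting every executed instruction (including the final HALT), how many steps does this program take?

48

after li $t1, 10: $t1=10
after li $t4, 0: $t4=0
after li $t6, 5: $t6=5
after li $t3, 200: $t3=200
after sub $t1, $t1, 17: $t1=10-17=-7
after lw $t4, 0($t3): $t4=M[200]=0
after and $t1, $t1, $t4: $t1=(-7)&0=0
after add $t3, $t3, 4: $t3=200+4=204
after add $t6, $t6, 3: $t6=5+3=8
cmp $t6, 23  (cmp 8,23)
blt loop: taken
after sub $t1, $t1, 17: $t1=0-17=-17
after lw $t4, 0($t3): $t4=M[204]=-6
after and $t1, $t1, $t4: $t1=(-17)&(-6)=-22
after add $t3, $t3, 4: $t3=204+4=208
after add $t6, $t6, 3: $t6=8+3=11
cmp $t6, 23  (cmp 11,23)
blt loop: taken
after sub $t1, $t1, 17: $t1=(-22)-17=-39
after lw $t4, 0($t3): $t4=M[208]=3
after and $t1, $t1, $t4: $t1=(-39)&3=1
after add $t3, $t3, 4: $t3=208+4=212
after add $t6, $t6, 3: $t6=11+3=14
cmp $t6, 23  (cmp 14,23)
blt loop: taken
after sub $t1, $t1, 17: $t1=1-17=-16
after lw $t4, 0($t3): $t4=M[212]=28
after and $t1, $t1, $t4: $t1=(-16)&28=16
after add $t3, $t3, 4: $t3=212+4=216
after add $t6, $t6, 3: $t6=14+3=17
cmp $t6, 23  (cmp 17,23)
blt loop: taken
after sub $t1, $t1, 17: $t1=16-17=-1
after lw $t4, 0($t3): $t4=M[216]=-2
after and $t1, $t1, $t4: $t1=(-1)&(-2)=-2
after add $t3, $t3, 4: $t3=216+4=220
after add $t6, $t6, 3: $t6=17+3=20
cmp $t6, 23  (cmp 20,23)
blt loop: taken
after sub $t1, $t1, 17: $t1=(-2)-17=-19
after lw $t4, 0($t3): $t4=M[220]=12
after and $t1, $t1, $t4: $t1=(-19)&12=12
after add $t3, $t3, 4: $t3=220+4=224
after add $t6, $t6, 3: $t6=20+3=23
cmp $t6, 23  (cmp 23,23)
blt loop: not taken
sw $t1, (216) → M[216]=12
halt.
Total executed instructions: 48.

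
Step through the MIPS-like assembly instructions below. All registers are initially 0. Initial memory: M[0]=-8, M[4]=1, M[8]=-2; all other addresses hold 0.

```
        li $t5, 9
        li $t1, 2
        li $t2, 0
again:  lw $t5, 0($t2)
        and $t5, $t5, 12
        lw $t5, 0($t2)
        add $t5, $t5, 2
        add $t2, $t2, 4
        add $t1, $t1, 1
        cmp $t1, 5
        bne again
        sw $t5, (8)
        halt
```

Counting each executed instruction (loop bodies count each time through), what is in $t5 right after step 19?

3

after li $t5, 9: $t5=9
after li $t1, 2: $t1=2
after li $t2, 0: $t2=0
after lw $t5, 0($t2): $t5=M[0]=-8
after and $t5, $t5, 12: $t5=(-8)&12=8
after lw $t5, 0($t2): $t5=M[0]=-8
after add $t5, $t5, 2: $t5=(-8)+2=-6
after add $t2, $t2, 4: $t2=0+4=4
after add $t1, $t1, 1: $t1=2+1=3
cmp $t1, 5  (cmp 3,5)
bne again: taken
after lw $t5, 0($t2): $t5=M[4]=1
after and $t5, $t5, 12: $t5=1&12=0
after lw $t5, 0($t2): $t5=M[4]=1
after add $t5, $t5, 2: $t5=1+2=3
after add $t2, $t2, 4: $t2=4+4=8
after add $t1, $t1, 1: $t1=3+1=4
cmp $t1, 5  (cmp 4,5)
bne again: taken
After step 19: $t5 = 3.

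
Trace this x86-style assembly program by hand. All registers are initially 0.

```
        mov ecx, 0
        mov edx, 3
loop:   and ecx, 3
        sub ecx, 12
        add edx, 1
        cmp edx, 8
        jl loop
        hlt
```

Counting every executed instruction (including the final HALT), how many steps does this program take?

28

ecx=0
edx=3
ecx=0&3=0
ecx=0-12=-12
edx=3+1=4
cmp edx, 8  (cmp 4,8)
jl loop: taken
ecx=(-12)&3=0
ecx=0-12=-12
edx=4+1=5
cmp edx, 8  (cmp 5,8)
jl loop: taken
ecx=(-12)&3=0
ecx=0-12=-12
edx=5+1=6
cmp edx, 8  (cmp 6,8)
jl loop: taken
ecx=(-12)&3=0
ecx=0-12=-12
edx=6+1=7
cmp edx, 8  (cmp 7,8)
jl loop: taken
ecx=(-12)&3=0
ecx=0-12=-12
edx=7+1=8
cmp edx, 8  (cmp 8,8)
jl loop: not taken
halt.
Total executed instructions: 28.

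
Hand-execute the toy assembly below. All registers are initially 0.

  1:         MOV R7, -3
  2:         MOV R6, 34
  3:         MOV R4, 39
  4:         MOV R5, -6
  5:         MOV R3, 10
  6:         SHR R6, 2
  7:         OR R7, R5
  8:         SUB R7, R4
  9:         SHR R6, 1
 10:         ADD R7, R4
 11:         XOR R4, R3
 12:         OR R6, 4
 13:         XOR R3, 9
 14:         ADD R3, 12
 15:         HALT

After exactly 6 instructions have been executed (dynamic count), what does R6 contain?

after MOV R7, -3: R7=-3
after MOV R6, 34: R6=34
after MOV R4, 39: R4=39
after MOV R5, -6: R5=-6
after MOV R3, 10: R3=10
after SHR R6, 2: R6=34>>2=8
After step 6: R6 = 8.

8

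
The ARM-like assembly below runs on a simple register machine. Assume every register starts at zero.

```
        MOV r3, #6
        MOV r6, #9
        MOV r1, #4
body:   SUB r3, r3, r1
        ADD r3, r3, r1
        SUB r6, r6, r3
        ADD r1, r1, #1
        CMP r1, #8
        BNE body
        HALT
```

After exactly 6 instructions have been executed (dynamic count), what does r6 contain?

3

MOV r3, #6 → r3=6
MOV r6, #9 → r6=9
MOV r1, #4 → r1=4
SUB r3, r3, r1 → r3=6-4=2
ADD r3, r3, r1 → r3=2+4=6
SUB r6, r6, r3 → r6=9-6=3
After step 6: r6 = 3.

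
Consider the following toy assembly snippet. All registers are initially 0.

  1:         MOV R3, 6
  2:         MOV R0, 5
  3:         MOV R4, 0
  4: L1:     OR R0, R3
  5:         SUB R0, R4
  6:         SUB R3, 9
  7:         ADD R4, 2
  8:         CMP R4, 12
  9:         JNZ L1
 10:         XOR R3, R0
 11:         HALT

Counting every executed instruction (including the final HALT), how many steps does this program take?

after MOV R3, 6: R3=6
after MOV R0, 5: R0=5
after MOV R4, 0: R4=0
after OR R0, R3: R0=5|6=7
after SUB R0, R4: R0=7-0=7
after SUB R3, 9: R3=6-9=-3
after ADD R4, 2: R4=0+2=2
CMP R4, 12  (cmp 2,12)
JNZ L1: taken
after OR R0, R3: R0=7|(-3)=-1
after SUB R0, R4: R0=(-1)-2=-3
after SUB R3, 9: R3=(-3)-9=-12
after ADD R4, 2: R4=2+2=4
CMP R4, 12  (cmp 4,12)
JNZ L1: taken
after OR R0, R3: R0=(-3)|(-12)=-3
after SUB R0, R4: R0=(-3)-4=-7
after SUB R3, 9: R3=(-12)-9=-21
after ADD R4, 2: R4=4+2=6
CMP R4, 12  (cmp 6,12)
JNZ L1: taken
after OR R0, R3: R0=(-7)|(-21)=-5
after SUB R0, R4: R0=(-5)-6=-11
after SUB R3, 9: R3=(-21)-9=-30
after ADD R4, 2: R4=6+2=8
CMP R4, 12  (cmp 8,12)
JNZ L1: taken
after OR R0, R3: R0=(-11)|(-30)=-9
after SUB R0, R4: R0=(-9)-8=-17
after SUB R3, 9: R3=(-30)-9=-39
after ADD R4, 2: R4=8+2=10
CMP R4, 12  (cmp 10,12)
JNZ L1: taken
after OR R0, R3: R0=(-17)|(-39)=-1
after SUB R0, R4: R0=(-1)-10=-11
after SUB R3, 9: R3=(-39)-9=-48
after ADD R4, 2: R4=10+2=12
CMP R4, 12  (cmp 12,12)
JNZ L1: not taken
after XOR R3, R0: R3=(-48)^(-11)=37
halt.
Total executed instructions: 41.

41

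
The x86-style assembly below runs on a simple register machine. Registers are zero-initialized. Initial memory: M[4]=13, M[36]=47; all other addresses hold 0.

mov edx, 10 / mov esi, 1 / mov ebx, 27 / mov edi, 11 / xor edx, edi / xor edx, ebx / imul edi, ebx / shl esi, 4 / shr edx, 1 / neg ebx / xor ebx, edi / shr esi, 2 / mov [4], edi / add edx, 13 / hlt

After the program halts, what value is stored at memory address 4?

297

mov edx, 10 → edx=10
mov esi, 1 → esi=1
mov ebx, 27 → ebx=27
mov edi, 11 → edi=11
xor edx, edi → edx=10^11=1
xor edx, ebx → edx=1^27=26
imul edi, ebx → edi=11*27=297
shl esi, 4 → esi=1<<4=16
shr edx, 1 → edx=26>>1=13
neg ebx → ebx=-(27)=-27
xor ebx, edi → ebx=(-27)^297=-308
shr esi, 2 → esi=16>>2=4
mov [4], edi → M[4]=297
add edx, 13 → edx=13+13=26
halt.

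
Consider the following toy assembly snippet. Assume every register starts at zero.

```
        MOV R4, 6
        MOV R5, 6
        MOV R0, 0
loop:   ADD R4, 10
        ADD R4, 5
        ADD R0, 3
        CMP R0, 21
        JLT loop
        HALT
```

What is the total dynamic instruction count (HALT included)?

MOV R4, 6 → R4=6
MOV R5, 6 → R5=6
MOV R0, 0 → R0=0
ADD R4, 10 → R4=6+10=16
ADD R4, 5 → R4=16+5=21
ADD R0, 3 → R0=0+3=3
CMP R0, 21  (cmp 3,21)
JLT loop: taken
ADD R4, 10 → R4=21+10=31
ADD R4, 5 → R4=31+5=36
ADD R0, 3 → R0=3+3=6
CMP R0, 21  (cmp 6,21)
JLT loop: taken
ADD R4, 10 → R4=36+10=46
ADD R4, 5 → R4=46+5=51
ADD R0, 3 → R0=6+3=9
CMP R0, 21  (cmp 9,21)
JLT loop: taken
ADD R4, 10 → R4=51+10=61
ADD R4, 5 → R4=61+5=66
ADD R0, 3 → R0=9+3=12
CMP R0, 21  (cmp 12,21)
JLT loop: taken
ADD R4, 10 → R4=66+10=76
ADD R4, 5 → R4=76+5=81
ADD R0, 3 → R0=12+3=15
CMP R0, 21  (cmp 15,21)
JLT loop: taken
ADD R4, 10 → R4=81+10=91
ADD R4, 5 → R4=91+5=96
ADD R0, 3 → R0=15+3=18
CMP R0, 21  (cmp 18,21)
JLT loop: taken
ADD R4, 10 → R4=96+10=106
ADD R4, 5 → R4=106+5=111
ADD R0, 3 → R0=18+3=21
CMP R0, 21  (cmp 21,21)
JLT loop: not taken
halt.
Total executed instructions: 39.

39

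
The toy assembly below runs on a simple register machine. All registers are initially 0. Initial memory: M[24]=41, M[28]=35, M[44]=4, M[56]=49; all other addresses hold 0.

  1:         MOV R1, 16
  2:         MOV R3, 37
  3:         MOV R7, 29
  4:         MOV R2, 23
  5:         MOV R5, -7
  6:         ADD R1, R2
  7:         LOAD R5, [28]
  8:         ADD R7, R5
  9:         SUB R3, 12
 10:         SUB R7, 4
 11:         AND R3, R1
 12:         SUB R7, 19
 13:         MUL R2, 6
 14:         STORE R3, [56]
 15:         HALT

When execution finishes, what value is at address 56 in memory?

1

MOV R1, 16 → R1=16
MOV R3, 37 → R3=37
MOV R7, 29 → R7=29
MOV R2, 23 → R2=23
MOV R5, -7 → R5=-7
ADD R1, R2 → R1=16+23=39
LOAD R5, [28] → R5=M[28]=35
ADD R7, R5 → R7=29+35=64
SUB R3, 12 → R3=37-12=25
SUB R7, 4 → R7=64-4=60
AND R3, R1 → R3=25&39=1
SUB R7, 19 → R7=60-19=41
MUL R2, 6 → R2=23*6=138
STORE R3, [56] → M[56]=1
halt.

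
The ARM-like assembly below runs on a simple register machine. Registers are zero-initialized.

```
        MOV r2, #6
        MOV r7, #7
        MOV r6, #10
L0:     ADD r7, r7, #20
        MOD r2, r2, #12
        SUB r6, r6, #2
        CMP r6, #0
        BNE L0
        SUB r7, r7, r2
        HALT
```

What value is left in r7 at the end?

r2=6
r7=7
r6=10
r7=7+20=27
r2=6%12=6
r6=10-2=8
CMP r6, #0  (cmp 8,0)
BNE L0: taken
r7=27+20=47
r2=6%12=6
r6=8-2=6
CMP r6, #0  (cmp 6,0)
BNE L0: taken
r7=47+20=67
r2=6%12=6
r6=6-2=4
CMP r6, #0  (cmp 4,0)
BNE L0: taken
r7=67+20=87
r2=6%12=6
r6=4-2=2
CMP r6, #0  (cmp 2,0)
BNE L0: taken
r7=87+20=107
r2=6%12=6
r6=2-2=0
CMP r6, #0  (cmp 0,0)
BNE L0: not taken
r7=107-6=101
halt.

101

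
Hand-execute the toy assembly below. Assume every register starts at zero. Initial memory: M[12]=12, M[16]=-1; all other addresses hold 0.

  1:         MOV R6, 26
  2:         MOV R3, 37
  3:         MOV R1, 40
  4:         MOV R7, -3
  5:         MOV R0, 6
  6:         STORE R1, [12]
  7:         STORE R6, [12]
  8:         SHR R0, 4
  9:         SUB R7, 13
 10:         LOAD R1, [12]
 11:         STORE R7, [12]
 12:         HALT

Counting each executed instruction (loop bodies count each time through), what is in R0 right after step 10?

MOV R6, 26 → R6=26
MOV R3, 37 → R3=37
MOV R1, 40 → R1=40
MOV R7, -3 → R7=-3
MOV R0, 6 → R0=6
STORE R1, [12] → M[12]=40
STORE R6, [12] → M[12]=26
SHR R0, 4 → R0=6>>4=0
SUB R7, 13 → R7=(-3)-13=-16
LOAD R1, [12] → R1=M[12]=26
After step 10: R0 = 0.

0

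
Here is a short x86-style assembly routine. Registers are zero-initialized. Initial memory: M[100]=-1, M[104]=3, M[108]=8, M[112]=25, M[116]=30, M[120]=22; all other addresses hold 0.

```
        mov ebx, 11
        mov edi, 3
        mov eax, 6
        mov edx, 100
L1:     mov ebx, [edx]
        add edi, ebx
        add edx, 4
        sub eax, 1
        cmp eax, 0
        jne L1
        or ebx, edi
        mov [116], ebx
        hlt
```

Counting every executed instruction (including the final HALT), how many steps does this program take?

43

mov ebx, 11 → ebx=11
mov edi, 3 → edi=3
mov eax, 6 → eax=6
mov edx, 100 → edx=100
mov ebx, [edx] → ebx=M[100]=-1
add edi, ebx → edi=3+(-1)=2
add edx, 4 → edx=100+4=104
sub eax, 1 → eax=6-1=5
cmp eax, 0  (cmp 5,0)
jne L1: taken
mov ebx, [edx] → ebx=M[104]=3
add edi, ebx → edi=2+3=5
add edx, 4 → edx=104+4=108
sub eax, 1 → eax=5-1=4
cmp eax, 0  (cmp 4,0)
jne L1: taken
mov ebx, [edx] → ebx=M[108]=8
add edi, ebx → edi=5+8=13
add edx, 4 → edx=108+4=112
sub eax, 1 → eax=4-1=3
cmp eax, 0  (cmp 3,0)
jne L1: taken
mov ebx, [edx] → ebx=M[112]=25
add edi, ebx → edi=13+25=38
add edx, 4 → edx=112+4=116
sub eax, 1 → eax=3-1=2
cmp eax, 0  (cmp 2,0)
jne L1: taken
mov ebx, [edx] → ebx=M[116]=30
add edi, ebx → edi=38+30=68
add edx, 4 → edx=116+4=120
sub eax, 1 → eax=2-1=1
cmp eax, 0  (cmp 1,0)
jne L1: taken
mov ebx, [edx] → ebx=M[120]=22
add edi, ebx → edi=68+22=90
add edx, 4 → edx=120+4=124
sub eax, 1 → eax=1-1=0
cmp eax, 0  (cmp 0,0)
jne L1: not taken
or ebx, edi → ebx=22|90=94
mov [116], ebx → M[116]=94
halt.
Total executed instructions: 43.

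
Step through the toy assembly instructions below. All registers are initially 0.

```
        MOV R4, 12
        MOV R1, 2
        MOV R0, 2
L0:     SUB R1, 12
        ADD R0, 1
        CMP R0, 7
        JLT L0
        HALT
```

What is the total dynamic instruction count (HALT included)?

24

R4=12
R1=2
R0=2
R1=2-12=-10
R0=2+1=3
CMP R0, 7  (cmp 3,7)
JLT L0: taken
R1=(-10)-12=-22
R0=3+1=4
CMP R0, 7  (cmp 4,7)
JLT L0: taken
R1=(-22)-12=-34
R0=4+1=5
CMP R0, 7  (cmp 5,7)
JLT L0: taken
R1=(-34)-12=-46
R0=5+1=6
CMP R0, 7  (cmp 6,7)
JLT L0: taken
R1=(-46)-12=-58
R0=6+1=7
CMP R0, 7  (cmp 7,7)
JLT L0: not taken
halt.
Total executed instructions: 24.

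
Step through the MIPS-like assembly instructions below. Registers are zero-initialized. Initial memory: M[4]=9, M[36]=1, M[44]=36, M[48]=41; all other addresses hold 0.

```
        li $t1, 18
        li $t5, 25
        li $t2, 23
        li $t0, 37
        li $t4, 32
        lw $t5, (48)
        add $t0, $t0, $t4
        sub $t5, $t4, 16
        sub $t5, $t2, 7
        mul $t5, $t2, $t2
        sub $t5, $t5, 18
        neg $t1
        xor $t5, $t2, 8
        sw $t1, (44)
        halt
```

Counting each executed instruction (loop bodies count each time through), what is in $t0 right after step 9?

$t1=18
$t5=25
$t2=23
$t0=37
$t4=32
$t5=M[48]=41
$t0=37+32=69
$t5=32-16=16
$t5=23-7=16
After step 9: $t0 = 69.

69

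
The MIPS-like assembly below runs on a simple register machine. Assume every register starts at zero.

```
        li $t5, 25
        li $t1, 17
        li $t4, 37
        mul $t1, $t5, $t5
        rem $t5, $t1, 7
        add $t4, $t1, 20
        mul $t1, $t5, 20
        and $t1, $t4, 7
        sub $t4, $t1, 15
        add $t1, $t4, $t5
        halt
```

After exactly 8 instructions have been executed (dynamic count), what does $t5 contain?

2

li $t5, 25 → $t5=25
li $t1, 17 → $t1=17
li $t4, 37 → $t4=37
mul $t1, $t5, $t5 → $t1=25*25=625
rem $t5, $t1, 7 → $t5=625%7=2
add $t4, $t1, 20 → $t4=625+20=645
mul $t1, $t5, 20 → $t1=2*20=40
and $t1, $t4, 7 → $t1=645&7=5
After step 8: $t5 = 2.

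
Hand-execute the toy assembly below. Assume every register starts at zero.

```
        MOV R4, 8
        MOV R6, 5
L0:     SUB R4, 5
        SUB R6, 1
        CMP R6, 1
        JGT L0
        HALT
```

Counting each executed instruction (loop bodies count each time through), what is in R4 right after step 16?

-12

MOV R4, 8 → R4=8
MOV R6, 5 → R6=5
SUB R4, 5 → R4=8-5=3
SUB R6, 1 → R6=5-1=4
CMP R6, 1  (cmp 4,1)
JGT L0: taken
SUB R4, 5 → R4=3-5=-2
SUB R6, 1 → R6=4-1=3
CMP R6, 1  (cmp 3,1)
JGT L0: taken
SUB R4, 5 → R4=(-2)-5=-7
SUB R6, 1 → R6=3-1=2
CMP R6, 1  (cmp 2,1)
JGT L0: taken
SUB R4, 5 → R4=(-7)-5=-12
SUB R6, 1 → R6=2-1=1
After step 16: R4 = -12.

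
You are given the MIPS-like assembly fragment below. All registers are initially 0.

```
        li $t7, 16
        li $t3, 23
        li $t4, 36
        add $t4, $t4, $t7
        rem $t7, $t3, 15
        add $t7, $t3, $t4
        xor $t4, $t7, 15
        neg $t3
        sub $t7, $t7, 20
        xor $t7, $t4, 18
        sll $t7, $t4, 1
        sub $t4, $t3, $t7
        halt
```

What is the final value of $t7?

136

$t7=16
$t3=23
$t4=36
$t4=36+16=52
$t7=23%15=8
$t7=23+52=75
$t4=75^15=68
$t3=-(23)=-23
$t7=75-20=55
$t7=68^18=86
$t7=68<<1=136
$t4=(-23)-136=-159
halt.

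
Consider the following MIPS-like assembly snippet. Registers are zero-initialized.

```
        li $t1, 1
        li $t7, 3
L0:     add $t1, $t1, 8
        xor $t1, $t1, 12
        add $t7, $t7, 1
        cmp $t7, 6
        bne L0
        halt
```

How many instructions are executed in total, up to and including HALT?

after li $t1, 1: $t1=1
after li $t7, 3: $t7=3
after add $t1, $t1, 8: $t1=1+8=9
after xor $t1, $t1, 12: $t1=9^12=5
after add $t7, $t7, 1: $t7=3+1=4
cmp $t7, 6  (cmp 4,6)
bne L0: taken
after add $t1, $t1, 8: $t1=5+8=13
after xor $t1, $t1, 12: $t1=13^12=1
after add $t7, $t7, 1: $t7=4+1=5
cmp $t7, 6  (cmp 5,6)
bne L0: taken
after add $t1, $t1, 8: $t1=1+8=9
after xor $t1, $t1, 12: $t1=9^12=5
after add $t7, $t7, 1: $t7=5+1=6
cmp $t7, 6  (cmp 6,6)
bne L0: not taken
halt.
Total executed instructions: 18.

18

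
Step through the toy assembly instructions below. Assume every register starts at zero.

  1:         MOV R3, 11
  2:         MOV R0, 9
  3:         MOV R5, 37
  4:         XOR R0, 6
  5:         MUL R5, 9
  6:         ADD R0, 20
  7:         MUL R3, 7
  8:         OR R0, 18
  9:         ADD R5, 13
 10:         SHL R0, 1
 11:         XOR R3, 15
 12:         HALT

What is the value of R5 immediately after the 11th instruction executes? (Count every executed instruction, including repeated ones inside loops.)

346

after MOV R3, 11: R3=11
after MOV R0, 9: R0=9
after MOV R5, 37: R5=37
after XOR R0, 6: R0=9^6=15
after MUL R5, 9: R5=37*9=333
after ADD R0, 20: R0=15+20=35
after MUL R3, 7: R3=11*7=77
after OR R0, 18: R0=35|18=51
after ADD R5, 13: R5=333+13=346
after SHL R0, 1: R0=51<<1=102
after XOR R3, 15: R3=77^15=66
After step 11: R5 = 346.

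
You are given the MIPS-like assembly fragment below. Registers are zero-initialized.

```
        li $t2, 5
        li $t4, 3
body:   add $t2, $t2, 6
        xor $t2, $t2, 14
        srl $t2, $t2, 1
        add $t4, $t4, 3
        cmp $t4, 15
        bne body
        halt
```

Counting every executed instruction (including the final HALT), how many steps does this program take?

27

$t2=5
$t4=3
$t2=5+6=11
$t2=11^14=5
$t2=5>>1=2
$t4=3+3=6
cmp $t4, 15  (cmp 6,15)
bne body: taken
$t2=2+6=8
$t2=8^14=6
$t2=6>>1=3
$t4=6+3=9
cmp $t4, 15  (cmp 9,15)
bne body: taken
$t2=3+6=9
$t2=9^14=7
$t2=7>>1=3
$t4=9+3=12
cmp $t4, 15  (cmp 12,15)
bne body: taken
$t2=3+6=9
$t2=9^14=7
$t2=7>>1=3
$t4=12+3=15
cmp $t4, 15  (cmp 15,15)
bne body: not taken
halt.
Total executed instructions: 27.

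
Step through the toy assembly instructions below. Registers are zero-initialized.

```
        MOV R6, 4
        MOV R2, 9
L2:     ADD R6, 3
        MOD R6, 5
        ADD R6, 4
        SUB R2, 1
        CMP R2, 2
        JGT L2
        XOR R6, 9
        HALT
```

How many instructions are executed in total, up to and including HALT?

MOV R6, 4 → R6=4
MOV R2, 9 → R2=9
ADD R6, 3 → R6=4+3=7
MOD R6, 5 → R6=7%5=2
ADD R6, 4 → R6=2+4=6
SUB R2, 1 → R2=9-1=8
CMP R2, 2  (cmp 8,2)
JGT L2: taken
ADD R6, 3 → R6=6+3=9
MOD R6, 5 → R6=9%5=4
ADD R6, 4 → R6=4+4=8
SUB R2, 1 → R2=8-1=7
CMP R2, 2  (cmp 7,2)
JGT L2: taken
ADD R6, 3 → R6=8+3=11
MOD R6, 5 → R6=11%5=1
ADD R6, 4 → R6=1+4=5
SUB R2, 1 → R2=7-1=6
CMP R2, 2  (cmp 6,2)
JGT L2: taken
ADD R6, 3 → R6=5+3=8
MOD R6, 5 → R6=8%5=3
ADD R6, 4 → R6=3+4=7
SUB R2, 1 → R2=6-1=5
CMP R2, 2  (cmp 5,2)
JGT L2: taken
ADD R6, 3 → R6=7+3=10
MOD R6, 5 → R6=10%5=0
ADD R6, 4 → R6=0+4=4
SUB R2, 1 → R2=5-1=4
CMP R2, 2  (cmp 4,2)
JGT L2: taken
ADD R6, 3 → R6=4+3=7
MOD R6, 5 → R6=7%5=2
ADD R6, 4 → R6=2+4=6
SUB R2, 1 → R2=4-1=3
CMP R2, 2  (cmp 3,2)
JGT L2: taken
ADD R6, 3 → R6=6+3=9
MOD R6, 5 → R6=9%5=4
ADD R6, 4 → R6=4+4=8
SUB R2, 1 → R2=3-1=2
CMP R2, 2  (cmp 2,2)
JGT L2: not taken
XOR R6, 9 → R6=8^9=1
halt.
Total executed instructions: 46.

46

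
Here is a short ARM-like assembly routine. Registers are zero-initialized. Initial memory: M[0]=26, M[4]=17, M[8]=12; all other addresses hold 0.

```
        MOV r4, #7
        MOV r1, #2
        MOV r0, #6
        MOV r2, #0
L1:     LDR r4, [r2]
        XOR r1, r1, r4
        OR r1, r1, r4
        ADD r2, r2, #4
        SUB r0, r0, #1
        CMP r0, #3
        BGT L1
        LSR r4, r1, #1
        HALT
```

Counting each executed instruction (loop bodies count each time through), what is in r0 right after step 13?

MOV r4, #7 → r4=7
MOV r1, #2 → r1=2
MOV r0, #6 → r0=6
MOV r2, #0 → r2=0
LDR r4, [r2] → r4=M[0]=26
XOR r1, r1, r4 → r1=2^26=24
OR r1, r1, r4 → r1=24|26=26
ADD r2, r2, #4 → r2=0+4=4
SUB r0, r0, #1 → r0=6-1=5
CMP r0, #3  (cmp 5,3)
BGT L1: taken
LDR r4, [r2] → r4=M[4]=17
XOR r1, r1, r4 → r1=26^17=11
After step 13: r0 = 5.

5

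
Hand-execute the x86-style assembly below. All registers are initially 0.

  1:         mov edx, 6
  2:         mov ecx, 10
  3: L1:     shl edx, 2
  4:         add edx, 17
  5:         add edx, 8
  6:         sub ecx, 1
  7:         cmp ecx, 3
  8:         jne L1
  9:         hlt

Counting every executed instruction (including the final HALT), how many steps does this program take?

45

edx=6
ecx=10
edx=6<<2=24
edx=24+17=41
edx=41+8=49
ecx=10-1=9
cmp ecx, 3  (cmp 9,3)
jne L1: taken
edx=49<<2=196
edx=196+17=213
edx=213+8=221
ecx=9-1=8
cmp ecx, 3  (cmp 8,3)
jne L1: taken
edx=221<<2=884
edx=884+17=901
edx=901+8=909
ecx=8-1=7
cmp ecx, 3  (cmp 7,3)
jne L1: taken
edx=909<<2=3636
edx=3636+17=3653
edx=3653+8=3661
ecx=7-1=6
cmp ecx, 3  (cmp 6,3)
jne L1: taken
edx=3661<<2=14644
edx=14644+17=14661
edx=14661+8=14669
ecx=6-1=5
cmp ecx, 3  (cmp 5,3)
jne L1: taken
edx=14669<<2=58676
edx=58676+17=58693
edx=58693+8=58701
ecx=5-1=4
cmp ecx, 3  (cmp 4,3)
jne L1: taken
edx=58701<<2=234804
edx=234804+17=234821
edx=234821+8=234829
ecx=4-1=3
cmp ecx, 3  (cmp 3,3)
jne L1: not taken
halt.
Total executed instructions: 45.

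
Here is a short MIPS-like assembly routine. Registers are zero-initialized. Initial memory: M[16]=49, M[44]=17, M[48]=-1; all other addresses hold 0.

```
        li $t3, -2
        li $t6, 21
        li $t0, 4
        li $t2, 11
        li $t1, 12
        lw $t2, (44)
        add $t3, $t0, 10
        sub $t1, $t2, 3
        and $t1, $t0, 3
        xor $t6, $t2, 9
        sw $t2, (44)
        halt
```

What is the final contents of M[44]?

17

$t3=-2
$t6=21
$t0=4
$t2=11
$t1=12
$t2=M[44]=17
$t3=4+10=14
$t1=17-3=14
$t1=4&3=0
$t6=17^9=24
sw $t2, (44) → M[44]=17
halt.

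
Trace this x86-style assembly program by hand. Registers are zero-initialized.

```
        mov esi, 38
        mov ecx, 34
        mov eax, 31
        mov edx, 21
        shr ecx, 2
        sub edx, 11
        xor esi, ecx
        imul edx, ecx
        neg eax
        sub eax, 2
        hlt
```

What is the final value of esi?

46

esi=38
ecx=34
eax=31
edx=21
ecx=34>>2=8
edx=21-11=10
esi=38^8=46
edx=10*8=80
eax=-(31)=-31
eax=(-31)-2=-33
halt.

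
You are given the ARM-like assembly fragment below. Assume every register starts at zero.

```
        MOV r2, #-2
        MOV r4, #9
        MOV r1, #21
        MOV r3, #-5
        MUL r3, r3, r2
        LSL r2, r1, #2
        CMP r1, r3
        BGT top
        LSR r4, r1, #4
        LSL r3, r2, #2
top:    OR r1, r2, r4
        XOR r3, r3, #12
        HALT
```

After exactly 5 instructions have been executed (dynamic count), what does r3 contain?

r2=-2
r4=9
r1=21
r3=-5
r3=(-5)*(-2)=10
After step 5: r3 = 10.

10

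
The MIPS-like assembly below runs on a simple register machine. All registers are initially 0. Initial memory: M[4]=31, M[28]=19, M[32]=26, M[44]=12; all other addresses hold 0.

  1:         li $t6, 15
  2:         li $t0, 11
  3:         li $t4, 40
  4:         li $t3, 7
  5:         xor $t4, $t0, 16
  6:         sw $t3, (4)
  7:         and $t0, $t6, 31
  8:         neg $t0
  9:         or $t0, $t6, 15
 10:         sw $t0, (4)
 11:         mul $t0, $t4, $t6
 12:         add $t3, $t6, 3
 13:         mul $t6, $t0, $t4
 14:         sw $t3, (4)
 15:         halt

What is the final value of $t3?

li $t6, 15 → $t6=15
li $t0, 11 → $t0=11
li $t4, 40 → $t4=40
li $t3, 7 → $t3=7
xor $t4, $t0, 16 → $t4=11^16=27
sw $t3, (4) → M[4]=7
and $t0, $t6, 31 → $t0=15&31=15
neg $t0 → $t0=-(15)=-15
or $t0, $t6, 15 → $t0=15|15=15
sw $t0, (4) → M[4]=15
mul $t0, $t4, $t6 → $t0=27*15=405
add $t3, $t6, 3 → $t3=15+3=18
mul $t6, $t0, $t4 → $t6=405*27=10935
sw $t3, (4) → M[4]=18
halt.

18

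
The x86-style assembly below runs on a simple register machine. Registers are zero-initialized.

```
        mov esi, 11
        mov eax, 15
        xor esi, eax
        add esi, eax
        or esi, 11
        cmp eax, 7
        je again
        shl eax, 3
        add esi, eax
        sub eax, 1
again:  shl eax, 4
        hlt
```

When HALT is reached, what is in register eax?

esi=11
eax=15
esi=11^15=4
esi=4+15=19
esi=19|11=27
cmp eax, 7  (cmp 15,7)
je again: not taken
eax=15<<3=120
esi=27+120=147
eax=120-1=119
eax=119<<4=1904
halt.

1904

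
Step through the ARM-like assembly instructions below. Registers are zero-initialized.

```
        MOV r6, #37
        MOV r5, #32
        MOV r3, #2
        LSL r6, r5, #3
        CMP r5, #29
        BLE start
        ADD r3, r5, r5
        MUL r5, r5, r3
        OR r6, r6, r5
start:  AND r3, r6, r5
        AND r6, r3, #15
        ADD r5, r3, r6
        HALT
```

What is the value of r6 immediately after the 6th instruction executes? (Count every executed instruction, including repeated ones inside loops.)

r6=37
r5=32
r3=2
r6=32<<3=256
CMP r5, #29  (cmp 32,29)
BLE start: not taken
After step 6: r6 = 256.

256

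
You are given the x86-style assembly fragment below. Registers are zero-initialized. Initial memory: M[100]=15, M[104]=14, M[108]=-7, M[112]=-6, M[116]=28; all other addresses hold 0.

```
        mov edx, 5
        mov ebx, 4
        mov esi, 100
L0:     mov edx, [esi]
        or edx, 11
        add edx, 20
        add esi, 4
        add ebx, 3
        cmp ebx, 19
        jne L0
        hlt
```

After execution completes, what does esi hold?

edx=5
ebx=4
esi=100
edx=M[100]=15
edx=15|11=15
edx=15+20=35
esi=100+4=104
ebx=4+3=7
cmp ebx, 19  (cmp 7,19)
jne L0: taken
edx=M[104]=14
edx=14|11=15
edx=15+20=35
esi=104+4=108
ebx=7+3=10
cmp ebx, 19  (cmp 10,19)
jne L0: taken
edx=M[108]=-7
edx=(-7)|11=-5
edx=(-5)+20=15
esi=108+4=112
ebx=10+3=13
cmp ebx, 19  (cmp 13,19)
jne L0: taken
edx=M[112]=-6
edx=(-6)|11=-5
edx=(-5)+20=15
esi=112+4=116
ebx=13+3=16
cmp ebx, 19  (cmp 16,19)
jne L0: taken
edx=M[116]=28
edx=28|11=31
edx=31+20=51
esi=116+4=120
ebx=16+3=19
cmp ebx, 19  (cmp 19,19)
jne L0: not taken
halt.

120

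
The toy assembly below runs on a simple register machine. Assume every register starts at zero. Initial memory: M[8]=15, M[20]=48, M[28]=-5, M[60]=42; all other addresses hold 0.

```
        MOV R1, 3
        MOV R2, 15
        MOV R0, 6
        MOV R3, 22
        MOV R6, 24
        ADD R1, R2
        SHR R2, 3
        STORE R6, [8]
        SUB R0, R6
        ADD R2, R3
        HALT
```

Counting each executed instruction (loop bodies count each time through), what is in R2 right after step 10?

23

after MOV R1, 3: R1=3
after MOV R2, 15: R2=15
after MOV R0, 6: R0=6
after MOV R3, 22: R3=22
after MOV R6, 24: R6=24
after ADD R1, R2: R1=3+15=18
after SHR R2, 3: R2=15>>3=1
STORE R6, [8] → M[8]=24
after SUB R0, R6: R0=6-24=-18
after ADD R2, R3: R2=1+22=23
After step 10: R2 = 23.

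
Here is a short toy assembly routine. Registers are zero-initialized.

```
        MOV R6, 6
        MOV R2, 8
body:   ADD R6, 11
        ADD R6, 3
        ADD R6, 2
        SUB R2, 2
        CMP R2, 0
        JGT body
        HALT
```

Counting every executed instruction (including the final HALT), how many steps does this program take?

27

after MOV R6, 6: R6=6
after MOV R2, 8: R2=8
after ADD R6, 11: R6=6+11=17
after ADD R6, 3: R6=17+3=20
after ADD R6, 2: R6=20+2=22
after SUB R2, 2: R2=8-2=6
CMP R2, 0  (cmp 6,0)
JGT body: taken
after ADD R6, 11: R6=22+11=33
after ADD R6, 3: R6=33+3=36
after ADD R6, 2: R6=36+2=38
after SUB R2, 2: R2=6-2=4
CMP R2, 0  (cmp 4,0)
JGT body: taken
after ADD R6, 11: R6=38+11=49
after ADD R6, 3: R6=49+3=52
after ADD R6, 2: R6=52+2=54
after SUB R2, 2: R2=4-2=2
CMP R2, 0  (cmp 2,0)
JGT body: taken
after ADD R6, 11: R6=54+11=65
after ADD R6, 3: R6=65+3=68
after ADD R6, 2: R6=68+2=70
after SUB R2, 2: R2=2-2=0
CMP R2, 0  (cmp 0,0)
JGT body: not taken
halt.
Total executed instructions: 27.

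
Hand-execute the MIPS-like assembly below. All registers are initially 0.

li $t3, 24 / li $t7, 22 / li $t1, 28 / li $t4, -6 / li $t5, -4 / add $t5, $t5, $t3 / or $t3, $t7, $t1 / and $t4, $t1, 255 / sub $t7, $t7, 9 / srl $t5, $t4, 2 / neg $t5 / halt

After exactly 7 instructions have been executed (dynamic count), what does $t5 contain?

after li $t3, 24: $t3=24
after li $t7, 22: $t7=22
after li $t1, 28: $t1=28
after li $t4, -6: $t4=-6
after li $t5, -4: $t5=-4
after add $t5, $t5, $t3: $t5=(-4)+24=20
after or $t3, $t7, $t1: $t3=22|28=30
After step 7: $t5 = 20.

20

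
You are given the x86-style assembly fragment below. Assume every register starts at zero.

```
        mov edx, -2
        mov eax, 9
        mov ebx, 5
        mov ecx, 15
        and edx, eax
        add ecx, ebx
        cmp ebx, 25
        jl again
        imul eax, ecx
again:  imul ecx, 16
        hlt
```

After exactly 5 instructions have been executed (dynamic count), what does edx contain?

8

mov edx, -2 → edx=-2
mov eax, 9 → eax=9
mov ebx, 5 → ebx=5
mov ecx, 15 → ecx=15
and edx, eax → edx=(-2)&9=8
After step 5: edx = 8.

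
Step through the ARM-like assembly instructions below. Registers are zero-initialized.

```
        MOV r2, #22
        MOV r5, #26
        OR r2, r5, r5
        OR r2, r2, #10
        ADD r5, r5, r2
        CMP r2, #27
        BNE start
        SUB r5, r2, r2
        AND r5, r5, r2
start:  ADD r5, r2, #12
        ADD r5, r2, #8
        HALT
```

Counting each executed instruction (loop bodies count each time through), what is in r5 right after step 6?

52

r2=22
r5=26
r2=26|26=26
r2=26|10=26
r5=26+26=52
CMP r2, #27  (cmp 26,27)
After step 6: r5 = 52.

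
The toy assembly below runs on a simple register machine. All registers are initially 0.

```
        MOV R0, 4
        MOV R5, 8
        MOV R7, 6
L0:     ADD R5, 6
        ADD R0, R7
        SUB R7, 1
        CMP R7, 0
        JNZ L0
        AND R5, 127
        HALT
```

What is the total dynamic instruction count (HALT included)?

R0=4
R5=8
R7=6
R5=8+6=14
R0=4+6=10
R7=6-1=5
CMP R7, 0  (cmp 5,0)
JNZ L0: taken
R5=14+6=20
R0=10+5=15
R7=5-1=4
CMP R7, 0  (cmp 4,0)
JNZ L0: taken
R5=20+6=26
R0=15+4=19
R7=4-1=3
CMP R7, 0  (cmp 3,0)
JNZ L0: taken
R5=26+6=32
R0=19+3=22
R7=3-1=2
CMP R7, 0  (cmp 2,0)
JNZ L0: taken
R5=32+6=38
R0=22+2=24
R7=2-1=1
CMP R7, 0  (cmp 1,0)
JNZ L0: taken
R5=38+6=44
R0=24+1=25
R7=1-1=0
CMP R7, 0  (cmp 0,0)
JNZ L0: not taken
R5=44&127=44
halt.
Total executed instructions: 35.

35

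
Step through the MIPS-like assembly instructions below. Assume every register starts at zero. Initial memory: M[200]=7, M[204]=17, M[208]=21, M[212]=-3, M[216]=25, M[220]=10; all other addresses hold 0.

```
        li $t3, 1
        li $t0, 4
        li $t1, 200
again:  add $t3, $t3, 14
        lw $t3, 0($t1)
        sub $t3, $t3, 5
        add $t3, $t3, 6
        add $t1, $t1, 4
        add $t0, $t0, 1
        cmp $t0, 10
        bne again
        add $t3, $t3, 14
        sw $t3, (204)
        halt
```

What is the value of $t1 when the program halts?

224

$t3=1
$t0=4
$t1=200
$t3=1+14=15
$t3=M[200]=7
$t3=7-5=2
$t3=2+6=8
$t1=200+4=204
$t0=4+1=5
cmp $t0, 10  (cmp 5,10)
bne again: taken
$t3=8+14=22
$t3=M[204]=17
$t3=17-5=12
$t3=12+6=18
$t1=204+4=208
$t0=5+1=6
cmp $t0, 10  (cmp 6,10)
bne again: taken
$t3=18+14=32
$t3=M[208]=21
$t3=21-5=16
$t3=16+6=22
$t1=208+4=212
$t0=6+1=7
cmp $t0, 10  (cmp 7,10)
bne again: taken
$t3=22+14=36
$t3=M[212]=-3
$t3=(-3)-5=-8
$t3=(-8)+6=-2
$t1=212+4=216
$t0=7+1=8
cmp $t0, 10  (cmp 8,10)
bne again: taken
$t3=(-2)+14=12
$t3=M[216]=25
$t3=25-5=20
$t3=20+6=26
$t1=216+4=220
$t0=8+1=9
cmp $t0, 10  (cmp 9,10)
bne again: taken
$t3=26+14=40
$t3=M[220]=10
$t3=10-5=5
$t3=5+6=11
$t1=220+4=224
$t0=9+1=10
cmp $t0, 10  (cmp 10,10)
bne again: not taken
$t3=11+14=25
sw $t3, (204) → M[204]=25
halt.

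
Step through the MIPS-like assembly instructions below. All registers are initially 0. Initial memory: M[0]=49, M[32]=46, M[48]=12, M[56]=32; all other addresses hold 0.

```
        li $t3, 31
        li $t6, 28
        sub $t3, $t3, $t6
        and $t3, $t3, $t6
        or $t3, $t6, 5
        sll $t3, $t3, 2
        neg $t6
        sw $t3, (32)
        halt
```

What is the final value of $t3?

116

after li $t3, 31: $t3=31
after li $t6, 28: $t6=28
after sub $t3, $t3, $t6: $t3=31-28=3
after and $t3, $t3, $t6: $t3=3&28=0
after or $t3, $t6, 5: $t3=28|5=29
after sll $t3, $t3, 2: $t3=29<<2=116
after neg $t6: $t6=-(28)=-28
sw $t3, (32) → M[32]=116
halt.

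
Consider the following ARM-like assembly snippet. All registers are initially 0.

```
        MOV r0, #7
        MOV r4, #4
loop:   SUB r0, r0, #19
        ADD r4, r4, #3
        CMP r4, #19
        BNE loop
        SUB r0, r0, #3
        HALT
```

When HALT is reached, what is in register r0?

-91

after MOV r0, #7: r0=7
after MOV r4, #4: r4=4
after SUB r0, r0, #19: r0=7-19=-12
after ADD r4, r4, #3: r4=4+3=7
CMP r4, #19  (cmp 7,19)
BNE loop: taken
after SUB r0, r0, #19: r0=(-12)-19=-31
after ADD r4, r4, #3: r4=7+3=10
CMP r4, #19  (cmp 10,19)
BNE loop: taken
after SUB r0, r0, #19: r0=(-31)-19=-50
after ADD r4, r4, #3: r4=10+3=13
CMP r4, #19  (cmp 13,19)
BNE loop: taken
after SUB r0, r0, #19: r0=(-50)-19=-69
after ADD r4, r4, #3: r4=13+3=16
CMP r4, #19  (cmp 16,19)
BNE loop: taken
after SUB r0, r0, #19: r0=(-69)-19=-88
after ADD r4, r4, #3: r4=16+3=19
CMP r4, #19  (cmp 19,19)
BNE loop: not taken
after SUB r0, r0, #3: r0=(-88)-3=-91
halt.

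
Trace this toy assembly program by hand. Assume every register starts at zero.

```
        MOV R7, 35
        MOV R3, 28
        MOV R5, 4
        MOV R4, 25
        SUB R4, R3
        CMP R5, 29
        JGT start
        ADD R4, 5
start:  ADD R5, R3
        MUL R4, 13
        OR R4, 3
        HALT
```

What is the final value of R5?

MOV R7, 35 → R7=35
MOV R3, 28 → R3=28
MOV R5, 4 → R5=4
MOV R4, 25 → R4=25
SUB R4, R3 → R4=25-28=-3
CMP R5, 29  (cmp 4,29)
JGT start: not taken
ADD R4, 5 → R4=(-3)+5=2
ADD R5, R3 → R5=4+28=32
MUL R4, 13 → R4=2*13=26
OR R4, 3 → R4=26|3=27
halt.

32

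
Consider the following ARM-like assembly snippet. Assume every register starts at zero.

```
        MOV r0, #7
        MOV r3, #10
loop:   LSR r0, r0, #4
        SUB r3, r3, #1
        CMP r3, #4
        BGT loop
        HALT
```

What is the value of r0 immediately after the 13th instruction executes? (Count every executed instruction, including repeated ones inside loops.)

0

MOV r0, #7 → r0=7
MOV r3, #10 → r3=10
LSR r0, r0, #4 → r0=7>>4=0
SUB r3, r3, #1 → r3=10-1=9
CMP r3, #4  (cmp 9,4)
BGT loop: taken
LSR r0, r0, #4 → r0=0>>4=0
SUB r3, r3, #1 → r3=9-1=8
CMP r3, #4  (cmp 8,4)
BGT loop: taken
LSR r0, r0, #4 → r0=0>>4=0
SUB r3, r3, #1 → r3=8-1=7
CMP r3, #4  (cmp 7,4)
After step 13: r0 = 0.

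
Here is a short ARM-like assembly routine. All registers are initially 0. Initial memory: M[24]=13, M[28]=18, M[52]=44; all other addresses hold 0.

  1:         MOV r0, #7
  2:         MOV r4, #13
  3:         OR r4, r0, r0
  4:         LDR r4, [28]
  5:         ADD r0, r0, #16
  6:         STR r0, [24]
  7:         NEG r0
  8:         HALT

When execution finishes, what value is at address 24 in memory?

r0=7
r4=13
r4=7|7=7
r4=M[28]=18
r0=7+16=23
STR r0, [24] → M[24]=23
r0=-(23)=-23
halt.

23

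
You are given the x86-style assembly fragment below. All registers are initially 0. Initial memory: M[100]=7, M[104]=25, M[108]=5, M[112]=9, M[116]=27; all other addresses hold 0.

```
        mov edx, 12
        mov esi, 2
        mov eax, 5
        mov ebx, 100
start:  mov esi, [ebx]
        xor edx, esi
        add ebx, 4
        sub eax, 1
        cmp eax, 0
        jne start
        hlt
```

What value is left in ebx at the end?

after mov edx, 12: edx=12
after mov esi, 2: esi=2
after mov eax, 5: eax=5
after mov ebx, 100: ebx=100
after mov esi, [ebx]: esi=M[100]=7
after xor edx, esi: edx=12^7=11
after add ebx, 4: ebx=100+4=104
after sub eax, 1: eax=5-1=4
cmp eax, 0  (cmp 4,0)
jne start: taken
after mov esi, [ebx]: esi=M[104]=25
after xor edx, esi: edx=11^25=18
after add ebx, 4: ebx=104+4=108
after sub eax, 1: eax=4-1=3
cmp eax, 0  (cmp 3,0)
jne start: taken
after mov esi, [ebx]: esi=M[108]=5
after xor edx, esi: edx=18^5=23
after add ebx, 4: ebx=108+4=112
after sub eax, 1: eax=3-1=2
cmp eax, 0  (cmp 2,0)
jne start: taken
after mov esi, [ebx]: esi=M[112]=9
after xor edx, esi: edx=23^9=30
after add ebx, 4: ebx=112+4=116
after sub eax, 1: eax=2-1=1
cmp eax, 0  (cmp 1,0)
jne start: taken
after mov esi, [ebx]: esi=M[116]=27
after xor edx, esi: edx=30^27=5
after add ebx, 4: ebx=116+4=120
after sub eax, 1: eax=1-1=0
cmp eax, 0  (cmp 0,0)
jne start: not taken
halt.

120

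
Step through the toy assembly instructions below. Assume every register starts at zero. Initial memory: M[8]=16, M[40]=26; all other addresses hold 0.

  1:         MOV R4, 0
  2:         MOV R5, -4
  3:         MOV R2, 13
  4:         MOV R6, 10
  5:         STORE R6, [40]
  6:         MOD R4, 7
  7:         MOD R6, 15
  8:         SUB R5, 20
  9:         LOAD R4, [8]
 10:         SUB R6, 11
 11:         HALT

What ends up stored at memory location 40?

R4=0
R5=-4
R2=13
R6=10
STORE R6, [40] → M[40]=10
R4=0%7=0
R6=10%15=10
R5=(-4)-20=-24
R4=M[8]=16
R6=10-11=-1
halt.

10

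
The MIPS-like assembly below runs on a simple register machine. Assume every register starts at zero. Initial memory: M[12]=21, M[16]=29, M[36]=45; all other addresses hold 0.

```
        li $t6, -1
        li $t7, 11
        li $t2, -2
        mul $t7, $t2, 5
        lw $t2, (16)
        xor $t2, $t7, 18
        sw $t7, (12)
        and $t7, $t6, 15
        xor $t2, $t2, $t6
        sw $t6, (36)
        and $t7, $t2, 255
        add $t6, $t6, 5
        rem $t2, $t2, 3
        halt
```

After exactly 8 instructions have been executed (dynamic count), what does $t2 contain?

-28

after li $t6, -1: $t6=-1
after li $t7, 11: $t7=11
after li $t2, -2: $t2=-2
after mul $t7, $t2, 5: $t7=(-2)*5=-10
after lw $t2, (16): $t2=M[16]=29
after xor $t2, $t7, 18: $t2=(-10)^18=-28
sw $t7, (12) → M[12]=-10
after and $t7, $t6, 15: $t7=(-1)&15=15
After step 8: $t2 = -28.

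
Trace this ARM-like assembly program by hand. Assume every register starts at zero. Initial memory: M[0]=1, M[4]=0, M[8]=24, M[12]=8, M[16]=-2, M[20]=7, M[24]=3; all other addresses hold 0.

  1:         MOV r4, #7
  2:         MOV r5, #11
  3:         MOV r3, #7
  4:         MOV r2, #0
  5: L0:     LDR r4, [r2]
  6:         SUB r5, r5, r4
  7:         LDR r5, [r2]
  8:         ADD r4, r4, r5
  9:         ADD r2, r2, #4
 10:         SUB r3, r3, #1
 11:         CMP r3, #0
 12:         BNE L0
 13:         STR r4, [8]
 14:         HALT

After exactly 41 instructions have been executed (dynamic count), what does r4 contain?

-4

after MOV r4, #7: r4=7
after MOV r5, #11: r5=11
after MOV r3, #7: r3=7
after MOV r2, #0: r2=0
after LDR r4, [r2]: r4=M[0]=1
after SUB r5, r5, r4: r5=11-1=10
after LDR r5, [r2]: r5=M[0]=1
after ADD r4, r4, r5: r4=1+1=2
after ADD r2, r2, #4: r2=0+4=4
after SUB r3, r3, #1: r3=7-1=6
CMP r3, #0  (cmp 6,0)
BNE L0: taken
after LDR r4, [r2]: r4=M[4]=0
after SUB r5, r5, r4: r5=1-0=1
after LDR r5, [r2]: r5=M[4]=0
after ADD r4, r4, r5: r4=0+0=0
after ADD r2, r2, #4: r2=4+4=8
after SUB r3, r3, #1: r3=6-1=5
CMP r3, #0  (cmp 5,0)
BNE L0: taken
after LDR r4, [r2]: r4=M[8]=24
after SUB r5, r5, r4: r5=0-24=-24
after LDR r5, [r2]: r5=M[8]=24
after ADD r4, r4, r5: r4=24+24=48
after ADD r2, r2, #4: r2=8+4=12
after SUB r3, r3, #1: r3=5-1=4
CMP r3, #0  (cmp 4,0)
BNE L0: taken
after LDR r4, [r2]: r4=M[12]=8
after SUB r5, r5, r4: r5=24-8=16
after LDR r5, [r2]: r5=M[12]=8
after ADD r4, r4, r5: r4=8+8=16
after ADD r2, r2, #4: r2=12+4=16
after SUB r3, r3, #1: r3=4-1=3
CMP r3, #0  (cmp 3,0)
BNE L0: taken
after LDR r4, [r2]: r4=M[16]=-2
after SUB r5, r5, r4: r5=8-(-2)=10
after LDR r5, [r2]: r5=M[16]=-2
after ADD r4, r4, r5: r4=(-2)+(-2)=-4
after ADD r2, r2, #4: r2=16+4=20
After step 41: r4 = -4.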